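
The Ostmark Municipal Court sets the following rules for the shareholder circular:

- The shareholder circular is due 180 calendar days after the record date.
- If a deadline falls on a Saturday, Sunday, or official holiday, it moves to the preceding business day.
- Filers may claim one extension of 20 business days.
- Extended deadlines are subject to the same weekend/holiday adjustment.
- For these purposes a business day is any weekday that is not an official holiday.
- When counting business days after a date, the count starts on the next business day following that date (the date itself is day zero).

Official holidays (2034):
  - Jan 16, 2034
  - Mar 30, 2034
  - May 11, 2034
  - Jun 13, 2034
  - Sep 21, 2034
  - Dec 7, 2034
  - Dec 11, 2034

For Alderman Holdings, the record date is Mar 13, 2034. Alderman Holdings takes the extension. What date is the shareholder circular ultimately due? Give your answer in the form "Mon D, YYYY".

Trigger date Mar 13, 2034 + 180 calendar days = Sep 9, 2034.
Because Sep 9, 2034 is a Saturday, the deadline becomes Sep 8, 2034 (Friday).
Applying the 20-business-day extension: 20 business days after Sep 8, 2034 is Oct 9, 2034.
Since Oct 9, 2034 is a Monday and not a holiday, the date is unchanged.
The final due date is Oct 9, 2034.

Oct 9, 2034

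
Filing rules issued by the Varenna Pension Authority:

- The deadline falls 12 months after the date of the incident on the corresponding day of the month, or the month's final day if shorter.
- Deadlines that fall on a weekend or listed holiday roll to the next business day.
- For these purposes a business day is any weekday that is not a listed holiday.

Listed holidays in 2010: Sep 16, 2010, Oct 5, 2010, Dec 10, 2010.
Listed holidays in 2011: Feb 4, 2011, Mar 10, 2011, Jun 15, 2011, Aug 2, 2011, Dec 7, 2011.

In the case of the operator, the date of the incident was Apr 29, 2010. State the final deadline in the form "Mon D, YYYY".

Apr 29, 2011

12 months after Apr 29, 2010, on the same day of the month, is Apr 29, 2011.
Apr 29, 2011 is a Friday and not a listed holiday, so it stands.
Deadline: Apr 29, 2011.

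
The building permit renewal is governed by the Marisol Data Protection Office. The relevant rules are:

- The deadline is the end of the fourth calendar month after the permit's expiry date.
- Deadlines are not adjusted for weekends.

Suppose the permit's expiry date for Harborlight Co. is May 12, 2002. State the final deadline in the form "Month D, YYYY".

The fourth month after May 12, 2002 is September 2002, whose last day is September 30, 2002.
September 30, 2002 is a Monday; no weekend or holiday adjustment applies.
Final deadline: September 30, 2002.

September 30, 2002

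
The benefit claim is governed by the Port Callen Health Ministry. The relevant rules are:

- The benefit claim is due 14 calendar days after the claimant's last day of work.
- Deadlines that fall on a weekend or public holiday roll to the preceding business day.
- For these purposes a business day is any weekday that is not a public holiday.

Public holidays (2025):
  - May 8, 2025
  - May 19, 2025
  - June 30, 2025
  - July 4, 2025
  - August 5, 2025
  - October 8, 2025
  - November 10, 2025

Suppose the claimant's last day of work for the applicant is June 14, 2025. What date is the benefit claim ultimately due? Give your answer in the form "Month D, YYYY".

Adding 14 calendar days to June 14, 2025 gives June 28, 2025.
June 28, 2025 is a Saturday; the preceding business day is June 27, 2025 (Friday).
Final deadline: June 27, 2025.

June 27, 2025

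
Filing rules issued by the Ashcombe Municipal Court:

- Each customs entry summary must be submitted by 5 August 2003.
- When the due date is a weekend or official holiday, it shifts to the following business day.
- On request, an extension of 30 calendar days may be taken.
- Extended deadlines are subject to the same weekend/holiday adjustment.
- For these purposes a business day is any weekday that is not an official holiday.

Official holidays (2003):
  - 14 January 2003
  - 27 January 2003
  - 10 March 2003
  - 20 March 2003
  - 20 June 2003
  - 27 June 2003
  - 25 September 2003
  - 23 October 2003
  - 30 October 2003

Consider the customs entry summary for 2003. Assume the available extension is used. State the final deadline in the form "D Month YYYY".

Start from the fixed due date, 5 August 2003.
5 August 2003 is a Tuesday and not a listed holiday, so it stands.
Applying the 30-calendar-day extension: 5 August 2003 + 30 days = 4 September 2003.
4 September 2003 is a Thursday and not a listed holiday, so it stands.
So the filing is due 4 September 2003.

4 September 2003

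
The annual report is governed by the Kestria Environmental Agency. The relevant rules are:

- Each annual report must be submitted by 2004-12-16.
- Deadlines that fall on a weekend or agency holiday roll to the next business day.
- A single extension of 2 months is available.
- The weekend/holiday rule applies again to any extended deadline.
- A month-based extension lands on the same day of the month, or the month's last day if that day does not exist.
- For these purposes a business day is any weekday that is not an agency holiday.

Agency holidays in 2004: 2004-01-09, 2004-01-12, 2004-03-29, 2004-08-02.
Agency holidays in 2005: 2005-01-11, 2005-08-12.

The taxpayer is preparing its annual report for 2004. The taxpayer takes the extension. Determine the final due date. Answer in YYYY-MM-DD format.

2005-02-16

The statutory due date is 2004-12-16.
2004-12-16 is a Thursday and not a listed holiday, so it stands.
Applying the 2 months extension: 2 months after 2004-12-16 is 2005-02-16.
2005-02-16 falls on a Wednesday, which is a business day, so no adjustment is needed.
The final due date is 2005-02-16.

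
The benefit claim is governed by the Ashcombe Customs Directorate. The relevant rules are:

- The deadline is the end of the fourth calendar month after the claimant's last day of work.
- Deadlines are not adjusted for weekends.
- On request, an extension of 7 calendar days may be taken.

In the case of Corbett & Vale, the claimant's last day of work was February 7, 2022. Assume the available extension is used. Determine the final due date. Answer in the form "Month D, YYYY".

July 7, 2022

4 months after February 7, 2022 falls in June 2022; the last day of that month is June 30, 2022.
June 30, 2022 falls on a Thursday. The rules make no weekend/holiday allowance, so it remains June 30, 2022.
Applying the 7-calendar-day extension: June 30, 2022 + 7 days = July 7, 2022.
July 7, 2022 falls on a Thursday. The rules make no weekend/holiday allowance, so it remains July 7, 2022.
So the filing is due July 7, 2022.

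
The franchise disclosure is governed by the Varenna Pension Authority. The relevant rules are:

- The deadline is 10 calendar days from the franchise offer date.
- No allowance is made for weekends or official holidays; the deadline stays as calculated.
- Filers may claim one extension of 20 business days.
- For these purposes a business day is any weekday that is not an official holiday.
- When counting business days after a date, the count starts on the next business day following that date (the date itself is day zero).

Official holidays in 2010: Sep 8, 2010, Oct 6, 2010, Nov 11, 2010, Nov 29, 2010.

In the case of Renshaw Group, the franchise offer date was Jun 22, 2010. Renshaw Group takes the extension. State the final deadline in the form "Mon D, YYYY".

10 calendar days after Jun 22, 2010 is Jul 2, 2010.
No adjustment is made for weekends or holidays, so Jul 2, 2010 stands.
The 20-business-day extension runs from Jul 2, 2010 to Jul 30, 2010.
Jul 30, 2010 is a Friday; no weekend or holiday adjustment applies.
So the filing is due Jul 30, 2010.

Jul 30, 2010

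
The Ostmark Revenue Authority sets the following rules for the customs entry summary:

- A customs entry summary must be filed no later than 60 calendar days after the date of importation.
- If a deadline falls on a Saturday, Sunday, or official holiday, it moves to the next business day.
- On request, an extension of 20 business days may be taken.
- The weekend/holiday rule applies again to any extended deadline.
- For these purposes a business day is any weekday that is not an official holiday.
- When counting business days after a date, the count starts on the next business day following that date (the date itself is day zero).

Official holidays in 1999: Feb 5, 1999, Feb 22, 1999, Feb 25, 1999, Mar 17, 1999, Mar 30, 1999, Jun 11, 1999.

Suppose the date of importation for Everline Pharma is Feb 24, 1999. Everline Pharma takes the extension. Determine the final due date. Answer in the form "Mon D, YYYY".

60 calendar days after Feb 24, 1999 is Apr 25, 1999.
Because Apr 25, 1999 is a Sunday, the deadline becomes Apr 26, 1999 (Monday).
The 20-business-day extension runs from Apr 26, 1999 to May 24, 1999.
May 24, 1999 (Monday) is already a business day.
Deadline: May 24, 1999.

May 24, 1999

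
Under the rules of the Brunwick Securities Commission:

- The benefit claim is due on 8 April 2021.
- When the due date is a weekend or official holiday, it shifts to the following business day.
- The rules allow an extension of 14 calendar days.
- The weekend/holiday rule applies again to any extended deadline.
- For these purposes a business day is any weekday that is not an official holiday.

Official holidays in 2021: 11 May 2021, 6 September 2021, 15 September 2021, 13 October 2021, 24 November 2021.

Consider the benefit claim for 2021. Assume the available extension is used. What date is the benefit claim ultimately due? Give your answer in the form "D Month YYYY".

22 April 2021

The statutory due date is 8 April 2021.
8 April 2021 falls on a Thursday, which is a business day, so no adjustment is needed.
With the 14-day extension, 8 April 2021 becomes 22 April 2021.
22 April 2021 (Thursday) is already a business day.
Deadline: 22 April 2021.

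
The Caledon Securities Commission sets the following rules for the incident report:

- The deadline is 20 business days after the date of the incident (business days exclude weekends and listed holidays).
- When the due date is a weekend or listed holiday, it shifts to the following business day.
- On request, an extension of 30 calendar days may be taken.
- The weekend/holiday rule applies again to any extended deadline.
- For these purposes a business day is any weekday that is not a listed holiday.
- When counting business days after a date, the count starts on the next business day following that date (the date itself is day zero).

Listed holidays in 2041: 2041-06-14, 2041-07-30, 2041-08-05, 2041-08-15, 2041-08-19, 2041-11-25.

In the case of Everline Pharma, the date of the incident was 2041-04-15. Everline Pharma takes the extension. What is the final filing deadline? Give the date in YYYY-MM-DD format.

20 business days after 2041-04-15, excluding weekends and holidays, is 2041-05-13.
2041-05-13 (Monday) is already a business day.
Add the 30 calendar-day extension to 2041-05-13: 2041-06-12.
2041-06-12 is a Wednesday and not a listed holiday, so it stands.
The final due date is 2041-06-12.

2041-06-12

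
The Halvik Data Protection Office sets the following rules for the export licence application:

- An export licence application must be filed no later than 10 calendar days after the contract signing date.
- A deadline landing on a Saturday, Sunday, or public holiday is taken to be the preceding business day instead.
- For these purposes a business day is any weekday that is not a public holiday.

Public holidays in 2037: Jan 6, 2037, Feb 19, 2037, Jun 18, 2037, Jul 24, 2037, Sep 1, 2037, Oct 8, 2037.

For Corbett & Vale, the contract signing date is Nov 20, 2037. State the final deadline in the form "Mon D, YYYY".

Trigger date Nov 20, 2037 + 10 calendar days = Nov 30, 2037.
Nov 30, 2037 is a Monday and not a listed holiday, so it stands.
The final due date is Nov 30, 2037.

Nov 30, 2037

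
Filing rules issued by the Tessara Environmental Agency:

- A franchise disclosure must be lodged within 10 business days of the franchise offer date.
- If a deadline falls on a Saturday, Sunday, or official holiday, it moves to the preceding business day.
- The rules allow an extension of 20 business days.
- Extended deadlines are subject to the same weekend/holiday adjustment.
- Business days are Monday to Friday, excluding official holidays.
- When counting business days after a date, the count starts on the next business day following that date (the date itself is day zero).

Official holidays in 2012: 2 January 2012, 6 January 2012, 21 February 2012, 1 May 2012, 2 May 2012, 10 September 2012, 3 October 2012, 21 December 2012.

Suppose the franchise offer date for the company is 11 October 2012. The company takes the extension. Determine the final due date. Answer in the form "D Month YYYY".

22 November 2012

Starting the day after 11 October 2012 and counting 10 business days lands on 25 October 2012.
25 October 2012 is a Thursday and not a listed holiday, so it stands.
The 20-business-day extension runs from 25 October 2012 to 22 November 2012.
22 November 2012 falls on a Thursday, which is a business day, so no adjustment is needed.
Deadline: 22 November 2012.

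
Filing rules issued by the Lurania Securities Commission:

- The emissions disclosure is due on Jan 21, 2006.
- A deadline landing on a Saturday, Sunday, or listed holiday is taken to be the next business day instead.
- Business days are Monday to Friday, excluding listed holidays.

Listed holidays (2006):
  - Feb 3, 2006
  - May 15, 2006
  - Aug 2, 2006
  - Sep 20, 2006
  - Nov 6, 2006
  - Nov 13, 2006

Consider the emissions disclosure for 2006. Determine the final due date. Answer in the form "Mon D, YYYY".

Jan 23, 2006

The stated deadline is Jan 21, 2006.
Jan 21, 2006 is a Saturday; the next business day is Jan 23, 2006 (Monday).
So the filing is due Jan 23, 2006.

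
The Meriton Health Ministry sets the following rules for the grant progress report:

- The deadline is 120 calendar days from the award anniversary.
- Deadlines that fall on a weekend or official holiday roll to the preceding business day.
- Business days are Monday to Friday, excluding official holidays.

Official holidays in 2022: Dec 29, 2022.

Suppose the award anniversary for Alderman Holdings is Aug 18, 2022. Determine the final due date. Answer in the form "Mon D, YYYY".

Dec 16, 2022

120 calendar days after Aug 18, 2022 is Dec 16, 2022.
Dec 16, 2022 falls on a Friday, which is a business day, so no adjustment is needed.
Final deadline: Dec 16, 2022.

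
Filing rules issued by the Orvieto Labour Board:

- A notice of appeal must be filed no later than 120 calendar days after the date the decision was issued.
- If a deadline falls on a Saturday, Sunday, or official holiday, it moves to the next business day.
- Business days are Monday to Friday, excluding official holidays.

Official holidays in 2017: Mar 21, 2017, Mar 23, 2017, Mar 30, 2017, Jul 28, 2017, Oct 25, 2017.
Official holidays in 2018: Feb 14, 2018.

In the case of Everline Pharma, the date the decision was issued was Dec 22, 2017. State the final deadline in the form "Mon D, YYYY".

Apr 23, 2018

From Dec 22, 2017, 120 calendar days later is Apr 21, 2018.
Apr 21, 2018 is a Saturday, so it moves to the next business day, Apr 23, 2018 (Monday).
So the filing is due Apr 23, 2018.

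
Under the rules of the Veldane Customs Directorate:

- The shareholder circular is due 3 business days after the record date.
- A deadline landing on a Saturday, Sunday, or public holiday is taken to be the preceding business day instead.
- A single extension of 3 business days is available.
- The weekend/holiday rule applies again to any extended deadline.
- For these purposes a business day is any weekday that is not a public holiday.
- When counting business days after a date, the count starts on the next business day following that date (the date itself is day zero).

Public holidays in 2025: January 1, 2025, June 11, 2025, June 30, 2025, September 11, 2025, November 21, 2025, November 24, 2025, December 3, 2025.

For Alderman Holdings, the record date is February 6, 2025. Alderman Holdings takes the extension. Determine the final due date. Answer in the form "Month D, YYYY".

Counting 3 business days after February 6, 2025 (skipping weekends and listed holidays) reaches February 11, 2025.
February 11, 2025 (Tuesday) is already a business day.
The 3-business-day extension runs from February 11, 2025 to February 14, 2025.
Since February 14, 2025 is a Friday and not a holiday, the date is unchanged.
So the filing is due February 14, 2025.

February 14, 2025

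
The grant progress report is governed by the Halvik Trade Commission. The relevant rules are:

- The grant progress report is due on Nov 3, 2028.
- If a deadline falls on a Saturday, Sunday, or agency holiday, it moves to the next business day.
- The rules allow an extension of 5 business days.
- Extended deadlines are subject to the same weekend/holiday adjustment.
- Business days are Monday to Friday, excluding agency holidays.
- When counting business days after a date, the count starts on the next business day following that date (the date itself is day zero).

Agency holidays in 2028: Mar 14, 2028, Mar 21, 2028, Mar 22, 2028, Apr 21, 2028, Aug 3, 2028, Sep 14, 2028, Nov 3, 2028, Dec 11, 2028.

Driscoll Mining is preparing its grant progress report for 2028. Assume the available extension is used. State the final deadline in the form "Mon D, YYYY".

Nov 13, 2028

The stated deadline is Nov 3, 2028.
Because Nov 3, 2028 is a listed holiday, the deadline becomes Nov 6, 2028 (Monday).
Counting 5 further business days from Nov 6, 2028 reaches Nov 13, 2028.
Nov 13, 2028 (Monday) is already a business day.
The final due date is Nov 13, 2028.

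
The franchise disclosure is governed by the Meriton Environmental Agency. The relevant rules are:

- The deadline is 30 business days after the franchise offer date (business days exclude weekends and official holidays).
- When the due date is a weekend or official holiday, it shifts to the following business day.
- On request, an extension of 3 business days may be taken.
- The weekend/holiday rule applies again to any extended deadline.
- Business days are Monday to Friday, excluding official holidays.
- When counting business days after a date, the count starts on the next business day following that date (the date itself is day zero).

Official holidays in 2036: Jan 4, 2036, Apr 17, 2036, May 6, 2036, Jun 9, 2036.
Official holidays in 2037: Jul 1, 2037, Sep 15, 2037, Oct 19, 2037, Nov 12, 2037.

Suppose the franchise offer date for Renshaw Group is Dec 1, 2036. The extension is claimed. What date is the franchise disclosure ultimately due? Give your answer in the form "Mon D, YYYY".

Jan 15, 2037

30 business days after Dec 1, 2036, excluding weekends and holidays, is Jan 12, 2037.
Jan 12, 2037 (Monday) is already a business day.
The 3-business-day extension runs from Jan 12, 2037 to Jan 15, 2037.
Since Jan 15, 2037 is a Thursday and not a holiday, the date is unchanged.
So the filing is due Jan 15, 2037.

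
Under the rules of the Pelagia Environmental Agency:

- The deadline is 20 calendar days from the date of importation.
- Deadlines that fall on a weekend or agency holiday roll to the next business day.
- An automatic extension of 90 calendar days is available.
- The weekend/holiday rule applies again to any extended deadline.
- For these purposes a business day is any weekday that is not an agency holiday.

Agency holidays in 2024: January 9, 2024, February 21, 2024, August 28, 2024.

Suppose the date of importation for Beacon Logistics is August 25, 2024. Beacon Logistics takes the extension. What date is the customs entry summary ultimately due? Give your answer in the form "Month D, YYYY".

Adding 20 calendar days to August 25, 2024 gives September 14, 2024.
September 14, 2024 falls on a Saturday. Rolling to the next business day gives September 16, 2024, a Monday.
The 90-calendar-day extension moves the deadline from September 16, 2024 to December 15, 2024.
December 15, 2024 is a Sunday; the next business day is December 16, 2024 (Monday).
Deadline: December 16, 2024.

December 16, 2024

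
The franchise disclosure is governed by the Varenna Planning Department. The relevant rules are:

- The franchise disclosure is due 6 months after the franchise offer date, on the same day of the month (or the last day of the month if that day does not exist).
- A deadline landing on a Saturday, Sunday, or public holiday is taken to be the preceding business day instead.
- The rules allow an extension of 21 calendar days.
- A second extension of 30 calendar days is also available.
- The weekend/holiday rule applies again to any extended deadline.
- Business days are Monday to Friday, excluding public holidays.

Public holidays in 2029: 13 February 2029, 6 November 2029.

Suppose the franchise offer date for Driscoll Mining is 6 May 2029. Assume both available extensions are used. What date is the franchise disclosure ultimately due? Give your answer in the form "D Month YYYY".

26 December 2029

6 months after 6 May 2029, on the same day of the month, is 6 November 2029.
Because 6 November 2029 is a listed holiday, the deadline becomes 5 November 2029 (Monday).
With the 21-day extension, 5 November 2029 becomes 26 November 2029.
Since 26 November 2029 is a Monday and not a holiday, the date is unchanged.
The 30-calendar-day extension moves the deadline from 26 November 2029 to 26 December 2029.
26 December 2029 is a Wednesday and not a listed holiday, so it stands.
So the filing is due 26 December 2029.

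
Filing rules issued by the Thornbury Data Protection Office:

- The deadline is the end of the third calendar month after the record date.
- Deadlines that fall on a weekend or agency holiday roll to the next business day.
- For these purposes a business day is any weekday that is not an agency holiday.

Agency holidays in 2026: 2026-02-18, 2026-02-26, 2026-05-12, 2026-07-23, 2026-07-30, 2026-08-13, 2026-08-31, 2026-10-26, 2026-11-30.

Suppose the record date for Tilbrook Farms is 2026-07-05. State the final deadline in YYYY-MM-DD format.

3 months after 2026-07-05 is October 2026; that month ends on 2026-10-31.
2026-10-31 is a Saturday; the next business day is 2026-11-02 (Monday).
Deadline: 2026-11-02.

2026-11-02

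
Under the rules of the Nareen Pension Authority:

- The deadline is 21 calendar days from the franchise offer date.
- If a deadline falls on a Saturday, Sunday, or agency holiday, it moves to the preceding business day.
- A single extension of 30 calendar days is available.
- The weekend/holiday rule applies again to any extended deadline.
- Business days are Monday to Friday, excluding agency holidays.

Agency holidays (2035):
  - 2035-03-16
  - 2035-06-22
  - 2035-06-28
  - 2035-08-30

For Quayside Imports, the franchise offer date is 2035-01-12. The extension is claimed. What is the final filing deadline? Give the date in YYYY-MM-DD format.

2035-03-02

21 calendar days after 2035-01-12 is 2035-02-02.
2035-02-02 falls on a Friday, which is a business day, so no adjustment is needed.
With the 30-day extension, 2035-02-02 becomes 2035-03-04.
2035-03-04 falls on a Sunday. Rolling to the preceding business day gives 2035-03-02, a Friday.
Deadline: 2035-03-02.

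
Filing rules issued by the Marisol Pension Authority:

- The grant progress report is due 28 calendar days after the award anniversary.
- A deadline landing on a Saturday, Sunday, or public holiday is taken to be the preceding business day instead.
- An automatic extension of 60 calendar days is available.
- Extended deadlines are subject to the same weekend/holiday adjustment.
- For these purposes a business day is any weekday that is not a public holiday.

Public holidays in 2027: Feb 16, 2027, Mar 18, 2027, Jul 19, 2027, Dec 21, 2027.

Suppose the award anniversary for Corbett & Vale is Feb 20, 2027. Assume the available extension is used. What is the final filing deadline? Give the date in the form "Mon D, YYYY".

From Feb 20, 2027, 28 calendar days later is Mar 20, 2027.
Mar 20, 2027 is a Saturday; the preceding business day is Mar 19, 2027 (Friday).
Applying the 60-calendar-day extension: Mar 19, 2027 + 60 days = May 18, 2027.
May 18, 2027 (Tuesday) is already a business day.
The final due date is May 18, 2027.

May 18, 2027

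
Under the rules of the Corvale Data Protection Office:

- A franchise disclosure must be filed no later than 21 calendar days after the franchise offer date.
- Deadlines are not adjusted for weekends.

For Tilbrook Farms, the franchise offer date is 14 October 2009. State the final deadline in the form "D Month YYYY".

4 November 2009

Adding 21 calendar days to 14 October 2009 gives 4 November 2009.
No adjustment is made for weekends or holidays, so 4 November 2009 stands.
Deadline: 4 November 2009.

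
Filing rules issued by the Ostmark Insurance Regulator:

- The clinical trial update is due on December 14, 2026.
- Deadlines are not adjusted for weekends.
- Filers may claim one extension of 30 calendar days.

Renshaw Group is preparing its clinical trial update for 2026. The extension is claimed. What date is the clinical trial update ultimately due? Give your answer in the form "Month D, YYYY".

The statutory due date is December 14, 2026.
December 14, 2026 is a Monday; no weekend or holiday adjustment applies.
Add the 30 calendar-day extension to December 14, 2026: January 13, 2027.
January 13, 2027 is a Wednesday; no weekend or holiday adjustment applies.
Final deadline: January 13, 2027.

January 13, 2027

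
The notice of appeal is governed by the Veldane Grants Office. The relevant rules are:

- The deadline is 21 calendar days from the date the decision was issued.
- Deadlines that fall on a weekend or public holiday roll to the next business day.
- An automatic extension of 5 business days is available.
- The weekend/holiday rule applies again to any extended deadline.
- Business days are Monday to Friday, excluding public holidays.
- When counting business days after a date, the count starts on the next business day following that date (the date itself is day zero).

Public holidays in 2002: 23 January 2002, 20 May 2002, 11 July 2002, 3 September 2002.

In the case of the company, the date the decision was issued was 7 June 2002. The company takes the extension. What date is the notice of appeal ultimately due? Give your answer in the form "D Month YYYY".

From 7 June 2002, 21 calendar days later is 28 June 2002.
28 June 2002 (Friday) is already a business day.
Applying the 5-business-day extension: 5 business days after 28 June 2002 is 5 July 2002.
5 July 2002 (Friday) is already a business day.
The final due date is 5 July 2002.

5 July 2002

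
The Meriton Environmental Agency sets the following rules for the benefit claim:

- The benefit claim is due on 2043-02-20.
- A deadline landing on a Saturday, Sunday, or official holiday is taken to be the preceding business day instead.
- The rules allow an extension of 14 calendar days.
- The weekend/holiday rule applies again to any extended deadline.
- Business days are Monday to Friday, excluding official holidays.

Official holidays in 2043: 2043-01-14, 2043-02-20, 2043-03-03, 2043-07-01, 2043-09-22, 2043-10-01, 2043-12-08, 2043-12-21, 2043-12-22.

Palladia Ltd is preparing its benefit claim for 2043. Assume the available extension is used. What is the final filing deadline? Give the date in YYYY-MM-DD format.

2043-03-05

The stated deadline is 2043-02-20.
2043-02-20 falls on a listed holiday. Rolling to the preceding business day gives 2043-02-19, a Thursday.
Add the 14 calendar-day extension to 2043-02-19: 2043-03-05.
Since 2043-03-05 is a Thursday and not a holiday, the date is unchanged.
Deadline: 2043-03-05.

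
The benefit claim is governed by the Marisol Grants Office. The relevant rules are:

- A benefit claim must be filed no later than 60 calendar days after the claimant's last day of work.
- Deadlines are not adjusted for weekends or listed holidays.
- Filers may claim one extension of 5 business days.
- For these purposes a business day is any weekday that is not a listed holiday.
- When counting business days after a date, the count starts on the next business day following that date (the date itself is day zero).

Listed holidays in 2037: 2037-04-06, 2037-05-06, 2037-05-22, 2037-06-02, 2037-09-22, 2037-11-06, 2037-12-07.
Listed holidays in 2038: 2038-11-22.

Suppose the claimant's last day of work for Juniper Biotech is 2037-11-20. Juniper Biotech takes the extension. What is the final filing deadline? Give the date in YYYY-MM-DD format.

Trigger date 2037-11-20 + 60 calendar days = 2038-01-19.
2038-01-19 is a Tuesday; no weekend or holiday adjustment applies.
Applying the 5-business-day extension: 5 business days after 2038-01-19 is 2038-01-26.
No adjustment is made for weekends or holidays, so 2038-01-26 stands.
So the filing is due 2038-01-26.

2038-01-26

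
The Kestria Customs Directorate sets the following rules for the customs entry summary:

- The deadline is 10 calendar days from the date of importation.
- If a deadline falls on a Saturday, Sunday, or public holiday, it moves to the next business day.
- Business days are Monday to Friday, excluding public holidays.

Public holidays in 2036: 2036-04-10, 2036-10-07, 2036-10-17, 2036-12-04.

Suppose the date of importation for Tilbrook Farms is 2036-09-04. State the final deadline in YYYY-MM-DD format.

2036-09-15

10 calendar days after 2036-09-04 is 2036-09-14.
Because 2036-09-14 is a Sunday, the deadline becomes 2036-09-15 (Monday).
Final deadline: 2036-09-15.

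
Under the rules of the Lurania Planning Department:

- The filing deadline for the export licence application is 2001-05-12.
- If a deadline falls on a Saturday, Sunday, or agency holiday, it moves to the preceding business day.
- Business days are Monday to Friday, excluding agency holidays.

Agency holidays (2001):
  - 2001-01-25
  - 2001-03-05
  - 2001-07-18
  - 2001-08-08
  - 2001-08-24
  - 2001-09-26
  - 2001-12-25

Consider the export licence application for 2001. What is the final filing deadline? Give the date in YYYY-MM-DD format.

Start from the fixed due date, 2001-05-12.
2001-05-12 is a Saturday, so it moves to the preceding business day, 2001-05-11 (Friday).
Deadline: 2001-05-11.

2001-05-11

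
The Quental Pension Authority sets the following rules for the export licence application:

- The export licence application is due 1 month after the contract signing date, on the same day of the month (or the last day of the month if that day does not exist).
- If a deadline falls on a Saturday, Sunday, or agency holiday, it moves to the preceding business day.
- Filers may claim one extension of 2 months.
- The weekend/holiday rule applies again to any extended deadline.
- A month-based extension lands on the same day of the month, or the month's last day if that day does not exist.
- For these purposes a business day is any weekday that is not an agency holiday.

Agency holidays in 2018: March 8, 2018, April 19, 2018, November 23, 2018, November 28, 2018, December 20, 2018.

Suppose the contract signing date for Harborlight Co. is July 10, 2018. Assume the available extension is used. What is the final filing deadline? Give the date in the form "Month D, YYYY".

October 10, 2018

1 month from July 10, 2018 is August 10, 2018.
August 10, 2018 (Friday) is already a business day.
The 2 months extension carries August 10, 2018 to October 10, 2018.
October 10, 2018 (Wednesday) is already a business day.
Deadline: October 10, 2018.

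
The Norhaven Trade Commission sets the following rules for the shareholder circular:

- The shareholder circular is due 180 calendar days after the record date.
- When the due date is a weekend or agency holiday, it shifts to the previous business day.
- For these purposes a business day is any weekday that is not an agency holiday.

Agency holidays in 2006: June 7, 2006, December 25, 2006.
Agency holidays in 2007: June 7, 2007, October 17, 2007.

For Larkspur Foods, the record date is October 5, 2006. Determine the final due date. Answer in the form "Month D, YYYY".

Trigger date October 5, 2006 + 180 calendar days = April 3, 2007.
April 3, 2007 falls on a Tuesday, which is a business day, so no adjustment is needed.
The final due date is April 3, 2007.

April 3, 2007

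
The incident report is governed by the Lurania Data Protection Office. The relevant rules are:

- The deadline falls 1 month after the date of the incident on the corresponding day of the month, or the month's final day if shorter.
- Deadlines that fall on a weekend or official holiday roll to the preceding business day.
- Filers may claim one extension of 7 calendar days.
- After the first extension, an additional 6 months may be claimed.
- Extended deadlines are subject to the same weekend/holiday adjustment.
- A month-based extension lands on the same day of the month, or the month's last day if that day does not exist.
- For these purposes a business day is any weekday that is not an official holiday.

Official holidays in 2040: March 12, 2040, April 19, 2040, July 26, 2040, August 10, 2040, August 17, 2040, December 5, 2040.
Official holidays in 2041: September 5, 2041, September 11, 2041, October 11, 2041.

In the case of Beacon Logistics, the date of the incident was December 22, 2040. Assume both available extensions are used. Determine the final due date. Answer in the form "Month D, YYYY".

July 29, 2041

Moving 1 month forward from December 22, 2040 on the corresponding day gives January 22, 2041.
January 22, 2041 (Tuesday) is already a business day.
With the 7-day extension, January 22, 2041 becomes January 29, 2041.
Since January 29, 2041 is a Tuesday and not a holiday, the date is unchanged.
Applying the 6 months extension: 6 months after January 29, 2041 is July 29, 2041.
Since July 29, 2041 is a Monday and not a holiday, the date is unchanged.
Final deadline: July 29, 2041.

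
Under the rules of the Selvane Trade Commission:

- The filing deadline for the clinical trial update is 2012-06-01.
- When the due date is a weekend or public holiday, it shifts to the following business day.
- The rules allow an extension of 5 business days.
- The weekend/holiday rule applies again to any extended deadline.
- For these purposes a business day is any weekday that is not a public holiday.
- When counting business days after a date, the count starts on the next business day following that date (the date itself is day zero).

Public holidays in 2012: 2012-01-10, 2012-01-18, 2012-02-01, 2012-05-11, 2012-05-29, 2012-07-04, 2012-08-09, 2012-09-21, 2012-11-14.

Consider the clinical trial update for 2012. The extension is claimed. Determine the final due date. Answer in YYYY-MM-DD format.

The stated deadline is 2012-06-01.
2012-06-01 is a Friday and not a listed holiday, so it stands.
The 5-business-day extension runs from 2012-06-01 to 2012-06-08.
2012-06-08 falls on a Friday, which is a business day, so no adjustment is needed.
Final deadline: 2012-06-08.

2012-06-08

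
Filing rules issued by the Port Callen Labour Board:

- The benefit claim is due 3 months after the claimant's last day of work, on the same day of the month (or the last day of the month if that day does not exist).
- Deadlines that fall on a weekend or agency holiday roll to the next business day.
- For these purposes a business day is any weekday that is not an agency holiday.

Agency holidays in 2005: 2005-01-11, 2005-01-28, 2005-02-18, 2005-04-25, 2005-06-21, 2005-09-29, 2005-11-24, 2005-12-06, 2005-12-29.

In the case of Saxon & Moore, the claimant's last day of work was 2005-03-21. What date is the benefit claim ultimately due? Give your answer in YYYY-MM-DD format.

2005-06-22

Moving 3 months forward from 2005-03-21 on the corresponding day gives 2005-06-21.
2005-06-21 is a listed holiday, so it moves to the next business day, 2005-06-22 (Wednesday).
So the filing is due 2005-06-22.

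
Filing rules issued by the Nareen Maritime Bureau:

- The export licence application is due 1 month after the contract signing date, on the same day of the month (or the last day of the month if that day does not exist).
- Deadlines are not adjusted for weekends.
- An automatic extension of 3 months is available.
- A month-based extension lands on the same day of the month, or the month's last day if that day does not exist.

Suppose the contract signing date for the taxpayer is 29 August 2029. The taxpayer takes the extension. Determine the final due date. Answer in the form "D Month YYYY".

29 December 2029

1 month from 29 August 2029 is 29 September 2029.
29 September 2029 is a Saturday; no weekend or holiday adjustment applies.
The 3 months extension carries 29 September 2029 to 29 December 2029.
29 December 2029 falls on a Saturday. The rules make no weekend/holiday allowance, so it remains 29 December 2029.
Deadline: 29 December 2029.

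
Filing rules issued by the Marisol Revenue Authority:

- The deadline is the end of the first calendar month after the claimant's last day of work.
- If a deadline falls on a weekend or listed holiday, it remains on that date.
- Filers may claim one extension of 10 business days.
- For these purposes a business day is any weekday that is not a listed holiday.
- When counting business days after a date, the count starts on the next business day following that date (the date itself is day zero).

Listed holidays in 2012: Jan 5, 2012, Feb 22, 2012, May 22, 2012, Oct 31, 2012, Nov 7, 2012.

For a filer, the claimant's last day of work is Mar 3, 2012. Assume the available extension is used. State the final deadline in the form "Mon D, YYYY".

May 14, 2012

1 month after Mar 3, 2012 falls in April 2012; the last day of that month is Apr 30, 2012.
No adjustment is made for weekends or holidays, so Apr 30, 2012 stands.
Applying the 10-business-day extension: 10 business days after Apr 30, 2012 is May 14, 2012.
May 14, 2012 falls on a Monday. The rules make no weekend/holiday allowance, so it remains May 14, 2012.
Final deadline: May 14, 2012.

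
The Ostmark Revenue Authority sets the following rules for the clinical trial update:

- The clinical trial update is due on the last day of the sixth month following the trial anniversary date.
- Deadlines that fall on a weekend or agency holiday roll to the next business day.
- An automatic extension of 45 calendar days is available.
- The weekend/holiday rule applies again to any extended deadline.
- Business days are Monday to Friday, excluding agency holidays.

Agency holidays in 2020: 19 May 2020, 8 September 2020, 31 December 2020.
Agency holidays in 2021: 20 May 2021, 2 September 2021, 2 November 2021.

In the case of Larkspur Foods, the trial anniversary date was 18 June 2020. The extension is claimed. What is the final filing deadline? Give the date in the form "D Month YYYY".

15 February 2021

6 months after 18 June 2020 is December 2020; that month ends on 31 December 2020.
31 December 2020 is a listed holiday; the next business day is 1 January 2021 (Friday).
With the 45-day extension, 1 January 2021 becomes 15 February 2021.
15 February 2021 is a Monday and not a listed holiday, so it stands.
Deadline: 15 February 2021.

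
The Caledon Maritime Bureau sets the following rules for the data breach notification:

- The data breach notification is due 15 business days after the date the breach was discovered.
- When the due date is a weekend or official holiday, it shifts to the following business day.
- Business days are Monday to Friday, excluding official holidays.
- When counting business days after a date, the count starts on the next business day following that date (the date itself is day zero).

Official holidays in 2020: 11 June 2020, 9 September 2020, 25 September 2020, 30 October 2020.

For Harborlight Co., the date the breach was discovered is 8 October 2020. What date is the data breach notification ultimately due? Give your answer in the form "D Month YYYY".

29 October 2020

15 business days after 8 October 2020, excluding weekends and holidays, is 29 October 2020.
29 October 2020 falls on a Thursday, which is a business day, so no adjustment is needed.
The final due date is 29 October 2020.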